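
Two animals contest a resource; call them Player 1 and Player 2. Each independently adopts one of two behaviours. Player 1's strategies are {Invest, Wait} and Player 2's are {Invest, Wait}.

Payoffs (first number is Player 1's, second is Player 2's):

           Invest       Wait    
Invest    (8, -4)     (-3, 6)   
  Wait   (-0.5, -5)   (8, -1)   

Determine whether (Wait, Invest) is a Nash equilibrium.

No

At (Wait, Invest), Player 1 earns -0.5; switching to Invest would give 8, so Player 1 would deviate.
Player 2 earns -5; switching to Wait would give -1, so Player 2 would deviate.
Since at least one player can profitably deviate, this is not a Nash equilibrium.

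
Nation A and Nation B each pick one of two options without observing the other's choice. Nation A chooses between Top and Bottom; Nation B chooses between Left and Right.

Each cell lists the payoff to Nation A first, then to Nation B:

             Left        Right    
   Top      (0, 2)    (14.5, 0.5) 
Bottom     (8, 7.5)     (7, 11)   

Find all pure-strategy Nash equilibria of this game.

(Top, Left): Nation A prefers Bottom (8 > 0) — not an equilibrium.
(Top, Right): Nation B prefers Left (2 > 0.5) — not an equilibrium.
(Bottom, Left): Nation B prefers Right (11 > 7.5) — not an equilibrium.
(Bottom, Right): Nation A prefers Top (14.5 > 7) — not an equilibrium.

none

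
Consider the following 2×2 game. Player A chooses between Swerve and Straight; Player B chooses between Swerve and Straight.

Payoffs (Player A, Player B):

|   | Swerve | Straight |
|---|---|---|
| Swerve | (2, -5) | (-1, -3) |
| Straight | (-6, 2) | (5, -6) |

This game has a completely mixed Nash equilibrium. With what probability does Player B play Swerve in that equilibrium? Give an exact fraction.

Let q be the probability that Player B plays Swerve. In a completely mixed equilibrium, Player A must be indifferent between Swerve and Straight.
Player A's expected payoff from Swerve is 2q − (1−q); from Straight it is −6q + 5(1−q).
Setting these equal: 3q − 1 = −11q + 5, so q = 3/7.

3/7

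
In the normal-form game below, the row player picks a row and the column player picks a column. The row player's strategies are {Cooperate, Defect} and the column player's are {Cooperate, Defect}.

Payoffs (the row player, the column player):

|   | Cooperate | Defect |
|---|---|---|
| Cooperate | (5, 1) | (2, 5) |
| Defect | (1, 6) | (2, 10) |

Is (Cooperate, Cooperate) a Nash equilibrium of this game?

No

At (Cooperate, Cooperate), the row player earns 5; switching to Defect would give 1, so the row player has no profitable deviation.
The column player earns 1; switching to Defect would give 5, so the column player would deviate.
Since at least one player can profitably deviate, this is not a Nash equilibrium.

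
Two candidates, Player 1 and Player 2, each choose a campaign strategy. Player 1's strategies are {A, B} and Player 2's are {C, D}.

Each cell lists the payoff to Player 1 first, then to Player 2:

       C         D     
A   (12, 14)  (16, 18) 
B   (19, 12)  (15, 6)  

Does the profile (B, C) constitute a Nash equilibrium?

At (B, C), Player 1 earns 19; switching to A would give 12, so Player 1 has no profitable deviation.
Player 2 earns 12; switching to D would give 6, so Player 2 has no profitable deviation.
Neither player can gain by a unilateral deviation, so this profile is a Nash equilibrium.

Yes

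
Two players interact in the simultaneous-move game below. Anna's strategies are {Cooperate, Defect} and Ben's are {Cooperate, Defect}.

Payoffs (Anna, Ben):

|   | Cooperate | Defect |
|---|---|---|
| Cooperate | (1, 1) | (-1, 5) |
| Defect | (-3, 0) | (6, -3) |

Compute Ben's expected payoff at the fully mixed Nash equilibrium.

First find x, the probability Anna plays Cooperate, from Ben's indifference between Cooperate and Defect: x = 5x − 3(1−x), giving x = 3/7.
Since Ben is indifferent in equilibrium, Ben's expected payoff equals the payoff from either column against (3/7, 4/7). Using Cooperate: (3/7) = 3/7.

3/7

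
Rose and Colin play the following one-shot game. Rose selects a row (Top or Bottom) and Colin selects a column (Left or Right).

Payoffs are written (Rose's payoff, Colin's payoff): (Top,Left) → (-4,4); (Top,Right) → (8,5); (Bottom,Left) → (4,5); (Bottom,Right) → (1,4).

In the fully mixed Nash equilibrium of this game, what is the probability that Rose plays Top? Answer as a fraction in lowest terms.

Let p be the probability that Rose plays Top. In a completely mixed equilibrium, Colin must be indifferent between Left and Right.
Colin's expected payoff from Left is 4p + 5(1−p); from Right it is 5p + 4(1−p).
Setting these equal: −p + 5 = p + 4, so p = 1/2.

1/2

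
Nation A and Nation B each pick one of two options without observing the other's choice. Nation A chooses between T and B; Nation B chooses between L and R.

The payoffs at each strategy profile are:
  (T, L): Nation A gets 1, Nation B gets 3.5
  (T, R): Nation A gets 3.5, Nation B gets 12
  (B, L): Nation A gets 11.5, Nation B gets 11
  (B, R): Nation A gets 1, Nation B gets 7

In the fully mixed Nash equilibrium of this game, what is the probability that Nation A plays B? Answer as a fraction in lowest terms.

17/25

Let r be the probability that Nation A plays T. In a completely mixed equilibrium, Nation B must be indifferent between L and R.
Nation B's expected payoff from L is 3.5r + 11(1−r); from R it is 12r + 7(1−r).
Setting these equal: −7.5r + 11 = 5r + 7, so r = 8/25.
Therefore Nation A plays B with probability 1 − 8/25 = 17/25.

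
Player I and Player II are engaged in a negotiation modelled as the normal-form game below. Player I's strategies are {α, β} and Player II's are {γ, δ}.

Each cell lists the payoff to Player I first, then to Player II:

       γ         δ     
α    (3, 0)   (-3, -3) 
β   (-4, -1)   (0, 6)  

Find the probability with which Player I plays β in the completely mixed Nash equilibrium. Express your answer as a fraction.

Let x be the probability that Player I plays α. In a completely mixed equilibrium, Player II must be indifferent between γ and δ.
Player II's expected payoff from γ is −(1−x); from δ it is −3x + 6(1−x).
Setting these equal: x − 1 = −9x + 6, so x = 7/10.
Therefore Player I plays β with probability 1 − 7/10 = 3/10.

3/10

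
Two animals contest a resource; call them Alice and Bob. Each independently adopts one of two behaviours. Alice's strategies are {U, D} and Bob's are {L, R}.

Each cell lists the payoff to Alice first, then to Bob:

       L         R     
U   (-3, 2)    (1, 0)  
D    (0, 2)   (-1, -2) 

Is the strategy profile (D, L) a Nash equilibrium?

Yes

At (D, L), Alice earns 0; switching to U would give -3, so Alice has no profitable deviation.
Bob earns 2; switching to R would give -2, so Bob has no profitable deviation.
Neither player can gain by a unilateral deviation, so this profile is a Nash equilibrium.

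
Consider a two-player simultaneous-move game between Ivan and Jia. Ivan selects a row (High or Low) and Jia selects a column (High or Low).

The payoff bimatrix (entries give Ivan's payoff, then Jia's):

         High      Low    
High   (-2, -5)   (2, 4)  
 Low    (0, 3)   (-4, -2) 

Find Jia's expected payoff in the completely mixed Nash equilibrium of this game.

First find x, the probability Ivan plays High, from Jia's indifference between High and Low: −5x + 3(1−x) = 4x − 2(1−x), giving x = 5/14.
Since Jia is indifferent in equilibrium, Jia's expected payoff equals the payoff from either column against (5/14, 9/14). Using High: −5(5/14) + 3(9/14) = 1/7.

1/7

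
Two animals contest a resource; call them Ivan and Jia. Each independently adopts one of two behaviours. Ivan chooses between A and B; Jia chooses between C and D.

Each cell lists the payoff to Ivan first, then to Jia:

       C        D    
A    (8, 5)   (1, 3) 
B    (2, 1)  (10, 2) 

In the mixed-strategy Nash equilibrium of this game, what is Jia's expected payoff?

7/3

First find p, the probability Ivan plays A, from Jia's indifference between C and D: 5p + (1−p) = 3p + 2(1−p), giving p = 1/3.
Since Jia is indifferent in equilibrium, Jia's expected payoff equals the payoff from either column against (1/3, 2/3). Using C: 5(1/3) + (2/3) = 7/3.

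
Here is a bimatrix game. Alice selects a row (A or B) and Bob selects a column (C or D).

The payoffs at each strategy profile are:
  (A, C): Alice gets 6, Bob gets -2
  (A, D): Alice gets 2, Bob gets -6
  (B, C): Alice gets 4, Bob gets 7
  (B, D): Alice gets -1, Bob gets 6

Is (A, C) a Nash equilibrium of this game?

At (A, C), Alice earns 6; switching to B would give 4, so Alice has no profitable deviation.
Bob earns -2; switching to D would give -6, so Bob has no profitable deviation.
Neither player can gain by a unilateral deviation, so this profile is a Nash equilibrium.

Yes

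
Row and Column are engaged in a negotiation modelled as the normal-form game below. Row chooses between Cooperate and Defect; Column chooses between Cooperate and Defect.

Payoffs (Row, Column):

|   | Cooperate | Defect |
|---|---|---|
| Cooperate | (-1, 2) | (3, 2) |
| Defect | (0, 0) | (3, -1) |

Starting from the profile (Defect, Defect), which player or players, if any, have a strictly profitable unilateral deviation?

Row at (Defect, Defect) earns 3; deviating to Cooperate yields 3 — not better.
Column earns -1; deviating to Cooperate yields 0 — a strict improvement.
Only Column has a strictly profitable deviation.

Column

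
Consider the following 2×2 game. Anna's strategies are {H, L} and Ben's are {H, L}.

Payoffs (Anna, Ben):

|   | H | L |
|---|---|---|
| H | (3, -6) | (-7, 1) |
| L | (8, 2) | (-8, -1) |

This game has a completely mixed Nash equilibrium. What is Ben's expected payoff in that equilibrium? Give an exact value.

-2/5

First find x, the probability Anna plays H, from Ben's indifference between H and L: −6x + 2(1−x) = x − (1−x), giving x = 3/10.
Since Ben is indifferent in equilibrium, Ben's expected payoff equals the payoff from either column against (3/10, 7/10). Using H: −6(3/10) + 2(7/10) = -2/5.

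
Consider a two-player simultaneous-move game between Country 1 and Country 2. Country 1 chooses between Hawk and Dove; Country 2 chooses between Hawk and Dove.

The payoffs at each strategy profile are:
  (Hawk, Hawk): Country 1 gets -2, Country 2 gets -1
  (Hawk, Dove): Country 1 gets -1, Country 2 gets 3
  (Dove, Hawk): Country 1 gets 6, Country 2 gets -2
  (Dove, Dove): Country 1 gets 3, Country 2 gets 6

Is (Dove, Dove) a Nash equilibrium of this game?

At (Dove, Dove), Country 1 earns 3; switching to Hawk would give -1, so Country 1 has no profitable deviation.
Country 2 earns 6; switching to Hawk would give -2, so Country 2 has no profitable deviation.
Neither player can gain by a unilateral deviation, so this profile is a Nash equilibrium.

Yes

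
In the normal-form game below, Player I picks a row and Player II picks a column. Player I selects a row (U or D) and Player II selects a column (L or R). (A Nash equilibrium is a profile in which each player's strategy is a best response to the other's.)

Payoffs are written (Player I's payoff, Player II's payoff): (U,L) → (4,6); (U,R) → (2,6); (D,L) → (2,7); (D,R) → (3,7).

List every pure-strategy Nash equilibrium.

(U, L): Player I gets 4 ≥ 2 from D, and Player II gets 6 ≥ 6 from R — Nash equilibrium.
(U, R): Player I prefers D (3 > 2) — not an equilibrium.
(D, L): Player I prefers U (4 > 2) — not an equilibrium.
(D, R): Player I gets 3 ≥ 2 from U, and Player II gets 7 ≥ 7 from L — Nash equilibrium.

(U, L) and (D, R)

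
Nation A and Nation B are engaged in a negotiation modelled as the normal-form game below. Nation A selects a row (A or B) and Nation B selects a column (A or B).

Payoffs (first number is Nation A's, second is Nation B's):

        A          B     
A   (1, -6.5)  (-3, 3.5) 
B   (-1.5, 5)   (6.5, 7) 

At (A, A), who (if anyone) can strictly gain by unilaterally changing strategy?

Nation B

Nation A at (A, A) earns 1; deviating to B yields -1.5 — not better.
Nation B earns -6.5; deviating to B yields 3.5 — a strict improvement.
Only Nation B has a strictly profitable deviation.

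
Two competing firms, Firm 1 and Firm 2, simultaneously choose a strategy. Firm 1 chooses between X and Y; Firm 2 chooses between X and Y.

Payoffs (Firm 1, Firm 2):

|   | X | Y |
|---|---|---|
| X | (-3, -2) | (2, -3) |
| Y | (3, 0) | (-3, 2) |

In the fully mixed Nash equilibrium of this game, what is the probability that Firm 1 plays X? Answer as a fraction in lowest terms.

2/3

Let r be the probability that Firm 1 plays X. In a completely mixed equilibrium, Firm 2 must be indifferent between X and Y.
Firm 2's expected payoff from X is −2r; from Y it is −3r + 2(1−r).
Setting these equal: −2r = −5r + 2, so r = 2/3.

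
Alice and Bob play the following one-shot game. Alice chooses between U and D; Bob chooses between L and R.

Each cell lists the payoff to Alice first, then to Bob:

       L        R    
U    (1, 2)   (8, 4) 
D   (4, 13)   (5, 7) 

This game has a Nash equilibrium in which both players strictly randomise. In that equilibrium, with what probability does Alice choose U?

3/4

Let p be the probability that Alice plays U. In a completely mixed equilibrium, Bob must be indifferent between L and R.
Bob's expected payoff from L is 2p + 13(1−p); from R it is 4p + 7(1−p).
Setting these equal: −11p + 13 = −3p + 7, so p = 3/4.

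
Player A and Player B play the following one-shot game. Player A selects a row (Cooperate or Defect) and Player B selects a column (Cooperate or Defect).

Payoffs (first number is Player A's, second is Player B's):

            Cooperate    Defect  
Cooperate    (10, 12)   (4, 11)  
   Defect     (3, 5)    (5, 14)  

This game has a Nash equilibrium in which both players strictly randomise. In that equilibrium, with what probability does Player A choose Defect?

1/10

Let p be the probability that Player A plays Cooperate. In a completely mixed equilibrium, Player B must be indifferent between Cooperate and Defect.
Player B's expected payoff from Cooperate is 12p + 5(1−p); from Defect it is 11p + 14(1−p).
Setting these equal: 7p + 5 = −3p + 14, so p = 9/10.
Therefore Player A plays Defect with probability 1 − 9/10 = 1/10.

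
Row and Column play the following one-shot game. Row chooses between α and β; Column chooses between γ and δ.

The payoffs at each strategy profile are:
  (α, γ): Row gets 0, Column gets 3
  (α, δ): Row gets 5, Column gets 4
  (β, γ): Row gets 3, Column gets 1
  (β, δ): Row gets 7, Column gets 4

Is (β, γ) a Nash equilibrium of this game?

No

At (β, γ), Row earns 3; switching to α would give 0, so Row has no profitable deviation.
Column earns 1; switching to δ would give 4, so Column would deviate.
Since at least one player can profitably deviate, this is not a Nash equilibrium.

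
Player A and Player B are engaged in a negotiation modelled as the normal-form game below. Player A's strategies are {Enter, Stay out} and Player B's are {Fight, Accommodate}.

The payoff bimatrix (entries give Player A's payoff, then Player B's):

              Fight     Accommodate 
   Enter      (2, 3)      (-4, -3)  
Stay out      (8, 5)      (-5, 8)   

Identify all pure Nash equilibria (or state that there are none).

none

(Enter, Fight): Player A prefers Stay out (8 > 2) — not an equilibrium.
(Enter, Accommodate): Player B prefers Fight (3 > -3) — not an equilibrium.
(Stay out, Fight): Player B prefers Accommodate (8 > 5) — not an equilibrium.
(Stay out, Accommodate): Player A prefers Enter (-4 > -5) — not an equilibrium.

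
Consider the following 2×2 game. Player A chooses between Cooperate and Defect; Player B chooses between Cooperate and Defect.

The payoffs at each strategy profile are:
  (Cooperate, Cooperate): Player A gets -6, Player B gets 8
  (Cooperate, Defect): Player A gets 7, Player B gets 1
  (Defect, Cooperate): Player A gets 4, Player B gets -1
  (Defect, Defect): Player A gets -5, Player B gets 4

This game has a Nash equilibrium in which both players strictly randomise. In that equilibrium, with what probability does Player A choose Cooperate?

5/12

Let x be the probability that Player A plays Cooperate. In a completely mixed equilibrium, Player B must be indifferent between Cooperate and Defect.
Player B's expected payoff from Cooperate is 8x − (1−x); from Defect it is x + 4(1−x).
Setting these equal: 9x − 1 = −3x + 4, so x = 5/12.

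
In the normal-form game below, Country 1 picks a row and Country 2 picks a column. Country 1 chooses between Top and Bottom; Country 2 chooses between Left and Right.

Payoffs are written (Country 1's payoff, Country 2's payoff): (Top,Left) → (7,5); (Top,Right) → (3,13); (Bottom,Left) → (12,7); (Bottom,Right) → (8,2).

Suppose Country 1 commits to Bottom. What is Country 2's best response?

Against Bottom, Country 2 earns 7 from Left and 2 from Right.
So Left is the best response.

Left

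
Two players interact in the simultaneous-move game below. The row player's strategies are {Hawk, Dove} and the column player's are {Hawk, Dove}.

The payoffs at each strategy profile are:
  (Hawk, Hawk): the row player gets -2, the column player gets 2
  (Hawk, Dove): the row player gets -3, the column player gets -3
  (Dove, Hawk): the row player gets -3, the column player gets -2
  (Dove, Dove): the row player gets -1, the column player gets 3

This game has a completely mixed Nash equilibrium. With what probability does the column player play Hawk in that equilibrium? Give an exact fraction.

Let y be the probability that the column player plays Hawk. In a completely mixed equilibrium, the row player must be indifferent between Hawk and Dove.
The row player's expected payoff from Hawk is −2y − 3(1−y); from Dove it is −3y − (1−y).
Setting these equal: y − 3 = −2y − 1, so y = 2/3.

2/3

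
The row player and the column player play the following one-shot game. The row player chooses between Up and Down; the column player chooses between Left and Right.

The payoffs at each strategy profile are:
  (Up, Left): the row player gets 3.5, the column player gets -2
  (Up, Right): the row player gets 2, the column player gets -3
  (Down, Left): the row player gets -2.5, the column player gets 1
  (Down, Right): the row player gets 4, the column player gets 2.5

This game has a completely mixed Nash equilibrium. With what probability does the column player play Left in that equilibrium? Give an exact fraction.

1/4

Let c be the probability that the column player plays Left. In a completely mixed equilibrium, the row player must be indifferent between Up and Down.
The row player's expected payoff from Up is 3.5c + 2(1−c); from Down it is −2.5c + 4(1−c).
Setting these equal: 1.5c + 2 = −6.5c + 4, so c = 1/4.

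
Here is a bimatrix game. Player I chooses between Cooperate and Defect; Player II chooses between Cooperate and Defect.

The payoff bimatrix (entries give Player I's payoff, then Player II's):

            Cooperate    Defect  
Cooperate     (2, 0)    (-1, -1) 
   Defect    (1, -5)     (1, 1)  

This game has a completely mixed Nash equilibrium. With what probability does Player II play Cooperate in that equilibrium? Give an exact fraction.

Let q be the probability that Player II plays Cooperate. In a completely mixed equilibrium, Player I must be indifferent between Cooperate and Defect.
Player I's expected payoff from Cooperate is 2q − (1−q); from Defect it is q + (1−q).
Setting these equal: 3q − 1 = 1, so q = 2/3.

2/3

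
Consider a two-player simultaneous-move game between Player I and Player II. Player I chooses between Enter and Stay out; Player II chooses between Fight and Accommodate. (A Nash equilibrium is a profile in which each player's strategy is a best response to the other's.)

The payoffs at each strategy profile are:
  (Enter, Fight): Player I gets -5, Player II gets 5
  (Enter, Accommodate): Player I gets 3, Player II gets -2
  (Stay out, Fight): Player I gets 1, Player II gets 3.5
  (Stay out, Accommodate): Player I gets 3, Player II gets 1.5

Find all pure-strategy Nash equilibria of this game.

(Enter, Fight): Player I prefers Stay out (1 > -5) — not an equilibrium.
(Enter, Accommodate): Player II prefers Fight (5 > -2) — not an equilibrium.
(Stay out, Fight): Player I gets 1 ≥ -5 from Enter, and Player II gets 3.5 ≥ 1.5 from Accommodate — Nash equilibrium.
(Stay out, Accommodate): Player II prefers Fight (3.5 > 1.5) — not an equilibrium.

(Stay out, Fight)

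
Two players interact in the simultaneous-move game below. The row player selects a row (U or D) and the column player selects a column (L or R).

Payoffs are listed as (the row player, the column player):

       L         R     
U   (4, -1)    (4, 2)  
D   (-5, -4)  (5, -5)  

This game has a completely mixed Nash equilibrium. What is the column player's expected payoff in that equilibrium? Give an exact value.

-13/4

First find x, the probability the row player plays U, from the column player's indifference between L and R: −x − 4(1−x) = 2x − 5(1−x), giving x = 1/4.
Since the column player is indifferent in equilibrium, the column player's expected payoff equals the payoff from either column against (1/4, 3/4). Using L: −(1/4) − 4(3/4) = -13/4.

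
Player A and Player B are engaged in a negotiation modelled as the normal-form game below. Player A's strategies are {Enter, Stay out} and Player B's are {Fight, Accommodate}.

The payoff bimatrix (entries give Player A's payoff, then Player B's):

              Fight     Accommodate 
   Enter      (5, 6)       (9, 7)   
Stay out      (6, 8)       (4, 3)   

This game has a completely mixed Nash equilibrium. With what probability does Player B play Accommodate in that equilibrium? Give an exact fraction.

1/6

Let y be the probability that Player B plays Fight. In a completely mixed equilibrium, Player A must be indifferent between Enter and Stay out.
Player A's expected payoff from Enter is 5y + 9(1−y); from Stay out it is 6y + 4(1−y).
Setting these equal: −4y + 9 = 2y + 4, so y = 5/6.
Therefore Player B plays Accommodate with probability 1 − 5/6 = 1/6.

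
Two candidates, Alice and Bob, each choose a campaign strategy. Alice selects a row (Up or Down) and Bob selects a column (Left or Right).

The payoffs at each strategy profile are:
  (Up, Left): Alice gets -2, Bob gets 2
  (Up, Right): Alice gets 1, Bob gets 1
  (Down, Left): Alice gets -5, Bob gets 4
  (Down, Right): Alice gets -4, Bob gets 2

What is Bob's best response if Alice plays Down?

Left

Against Down, Bob earns 4 from Left and 2 from Right.
So Left is the best response.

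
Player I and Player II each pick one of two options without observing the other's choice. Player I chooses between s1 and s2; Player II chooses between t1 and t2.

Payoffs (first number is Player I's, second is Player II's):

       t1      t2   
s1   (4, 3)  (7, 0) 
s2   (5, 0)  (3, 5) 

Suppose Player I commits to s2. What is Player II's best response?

t2

Against s2, Player II earns 0 from t1 and 5 from t2.
So t2 is the best response.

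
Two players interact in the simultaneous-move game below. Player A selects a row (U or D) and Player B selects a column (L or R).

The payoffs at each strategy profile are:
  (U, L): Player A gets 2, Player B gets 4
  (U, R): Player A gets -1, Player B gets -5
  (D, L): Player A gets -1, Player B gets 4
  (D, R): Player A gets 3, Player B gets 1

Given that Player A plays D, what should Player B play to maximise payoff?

L

Against D, Player B earns 4 from L and 1 from R.
So L is the best response.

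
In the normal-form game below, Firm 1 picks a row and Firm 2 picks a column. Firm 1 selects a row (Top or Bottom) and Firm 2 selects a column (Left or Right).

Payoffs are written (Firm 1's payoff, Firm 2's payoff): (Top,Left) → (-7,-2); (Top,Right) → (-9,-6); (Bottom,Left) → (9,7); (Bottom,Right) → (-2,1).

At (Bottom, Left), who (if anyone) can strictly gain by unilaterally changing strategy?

Neither

Firm 1 at (Bottom, Left) earns 9; deviating to Top yields -7 — not better.
Firm 2 earns 7; deviating to Right yields 1 — not better.
Neither player can strictly improve; the profile is a Nash equilibrium.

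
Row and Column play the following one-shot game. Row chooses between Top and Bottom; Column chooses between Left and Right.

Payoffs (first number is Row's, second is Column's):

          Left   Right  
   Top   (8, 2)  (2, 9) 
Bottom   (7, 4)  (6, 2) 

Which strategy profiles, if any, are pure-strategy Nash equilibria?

(Top, Left): Column prefers Right (9 > 2) — not an equilibrium.
(Top, Right): Row prefers Bottom (6 > 2) — not an equilibrium.
(Bottom, Left): Row prefers Top (8 > 7) — not an equilibrium.
(Bottom, Right): Column prefers Left (4 > 2) — not an equilibrium.

none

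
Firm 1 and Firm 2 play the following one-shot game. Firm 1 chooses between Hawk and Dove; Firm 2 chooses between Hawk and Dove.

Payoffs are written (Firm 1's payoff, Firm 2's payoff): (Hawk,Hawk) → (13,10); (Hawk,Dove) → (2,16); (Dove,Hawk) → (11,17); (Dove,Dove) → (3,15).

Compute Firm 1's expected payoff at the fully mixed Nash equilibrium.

First find q, the probability Firm 2 plays Hawk, from Firm 1's indifference between Hawk and Dove: 13q + 2(1−q) = 11q + 3(1−q), giving q = 1/3.
Since Firm 1 is indifferent in equilibrium, Firm 1's expected payoff equals the payoff from either row against (1/3, 2/3). Using Hawk: 13(1/3) + 2(2/3) = 17/3.

17/3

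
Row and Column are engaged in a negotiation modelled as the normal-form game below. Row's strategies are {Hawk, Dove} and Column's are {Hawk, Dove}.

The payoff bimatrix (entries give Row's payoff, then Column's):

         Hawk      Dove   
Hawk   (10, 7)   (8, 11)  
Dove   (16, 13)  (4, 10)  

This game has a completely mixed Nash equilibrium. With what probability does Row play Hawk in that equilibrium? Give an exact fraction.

3/7

Let x be the probability that Row plays Hawk. In a completely mixed equilibrium, Column must be indifferent between Hawk and Dove.
Column's expected payoff from Hawk is 7x + 13(1−x); from Dove it is 11x + 10(1−x).
Setting these equal: −6x + 13 = x + 10, so x = 3/7.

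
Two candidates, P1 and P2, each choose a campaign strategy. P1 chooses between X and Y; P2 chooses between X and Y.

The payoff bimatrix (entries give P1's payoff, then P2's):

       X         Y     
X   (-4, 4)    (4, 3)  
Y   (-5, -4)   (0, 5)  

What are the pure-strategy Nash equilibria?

(X, X)

(X, X): P1 gets -4 ≥ -5 from Y, and P2 gets 4 ≥ 3 from Y — Nash equilibrium.
(X, Y): P2 prefers X (4 > 3) — not an equilibrium.
(Y, X): P1 prefers X (-4 > -5); P2 prefers Y (5 > -4) — not an equilibrium.
(Y, Y): P1 prefers X (4 > 0) — not an equilibrium.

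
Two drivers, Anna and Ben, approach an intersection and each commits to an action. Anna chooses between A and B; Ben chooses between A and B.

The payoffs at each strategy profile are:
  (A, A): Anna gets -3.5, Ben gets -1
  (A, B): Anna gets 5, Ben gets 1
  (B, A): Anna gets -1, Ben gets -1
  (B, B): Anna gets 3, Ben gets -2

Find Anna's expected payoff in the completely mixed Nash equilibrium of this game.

11/9

First find q, the probability Ben plays A, from Anna's indifference between A and B: −3.5q + 5(1−q) = −q + 3(1−q), giving q = 4/9.
Since Anna is indifferent in equilibrium, Anna's expected payoff equals the payoff from either row against (4/9, 5/9). Using A: −3.5(4/9) + 5(5/9) = 11/9.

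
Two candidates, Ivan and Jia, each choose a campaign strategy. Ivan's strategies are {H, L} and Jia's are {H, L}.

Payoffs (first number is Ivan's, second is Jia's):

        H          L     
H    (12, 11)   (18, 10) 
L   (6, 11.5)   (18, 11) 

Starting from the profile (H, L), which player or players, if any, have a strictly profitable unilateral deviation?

Jia

Ivan at (H, L) earns 18; deviating to L yields 18 — not better.
Jia earns 10; deviating to H yields 11 — a strict improvement.
Only Jia has a strictly profitable deviation.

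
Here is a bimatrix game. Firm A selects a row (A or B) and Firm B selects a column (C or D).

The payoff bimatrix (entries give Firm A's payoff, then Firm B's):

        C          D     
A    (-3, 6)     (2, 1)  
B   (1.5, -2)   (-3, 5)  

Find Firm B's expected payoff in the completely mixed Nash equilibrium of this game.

First find p, the probability Firm A plays A, from Firm B's indifference between C and D: 6p − 2(1−p) = p + 5(1−p), giving p = 7/12.
Since Firm B is indifferent in equilibrium, Firm B's expected payoff equals the payoff from either column against (7/12, 5/12). Using C: 6(7/12) − 2(5/12) = 8/3.

8/3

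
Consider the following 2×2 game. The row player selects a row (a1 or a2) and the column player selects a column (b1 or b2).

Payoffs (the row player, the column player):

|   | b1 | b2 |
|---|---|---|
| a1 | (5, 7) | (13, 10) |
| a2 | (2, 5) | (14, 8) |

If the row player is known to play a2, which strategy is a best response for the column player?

b2

Against a2, the column player earns 5 from b1 and 8 from b2.
So b2 is the best response.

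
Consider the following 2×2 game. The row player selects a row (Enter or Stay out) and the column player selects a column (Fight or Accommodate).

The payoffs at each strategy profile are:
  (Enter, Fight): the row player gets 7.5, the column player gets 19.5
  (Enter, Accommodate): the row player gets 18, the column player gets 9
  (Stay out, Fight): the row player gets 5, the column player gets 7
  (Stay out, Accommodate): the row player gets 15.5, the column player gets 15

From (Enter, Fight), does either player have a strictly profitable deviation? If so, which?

Neither

The row player at (Enter, Fight) earns 7.5; deviating to Stay out yields 5 — not better.
The column player earns 19.5; deviating to Accommodate yields 9 — not better.
Neither player can strictly improve; the profile is a Nash equilibrium.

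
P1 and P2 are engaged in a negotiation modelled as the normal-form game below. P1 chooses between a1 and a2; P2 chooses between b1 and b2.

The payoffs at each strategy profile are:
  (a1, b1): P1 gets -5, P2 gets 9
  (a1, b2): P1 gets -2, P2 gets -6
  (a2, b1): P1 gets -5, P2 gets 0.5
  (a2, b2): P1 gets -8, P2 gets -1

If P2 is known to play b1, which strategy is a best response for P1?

either — both a1 and a2 are best responses

Against b1, P1 earns -5 from a1 and -5 from a2.
So either strategy is a best response.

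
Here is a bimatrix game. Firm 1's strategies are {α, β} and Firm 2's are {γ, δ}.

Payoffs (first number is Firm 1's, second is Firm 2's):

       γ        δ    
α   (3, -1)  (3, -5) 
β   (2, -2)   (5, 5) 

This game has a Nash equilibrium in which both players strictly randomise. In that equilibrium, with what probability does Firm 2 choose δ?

1/3

Let y be the probability that Firm 2 plays γ. In a completely mixed equilibrium, Firm 1 must be indifferent between α and β.
Firm 1's expected payoff from α is 3y + 3(1−y); from β it is 2y + 5(1−y).
Setting these equal: 3 = −3y + 5, so y = 2/3.
Therefore Firm 2 plays δ with probability 1 − 2/3 = 1/3.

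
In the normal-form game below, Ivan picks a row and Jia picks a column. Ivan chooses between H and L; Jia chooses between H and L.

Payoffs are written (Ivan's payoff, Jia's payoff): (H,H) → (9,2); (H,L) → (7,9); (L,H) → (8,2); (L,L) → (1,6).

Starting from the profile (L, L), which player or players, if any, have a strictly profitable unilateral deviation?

Ivan at (L, L) earns 1; deviating to H yields 7 — a strict improvement.
Jia earns 6; deviating to H yields 2 — not better.
Only Ivan has a strictly profitable deviation.

Ivan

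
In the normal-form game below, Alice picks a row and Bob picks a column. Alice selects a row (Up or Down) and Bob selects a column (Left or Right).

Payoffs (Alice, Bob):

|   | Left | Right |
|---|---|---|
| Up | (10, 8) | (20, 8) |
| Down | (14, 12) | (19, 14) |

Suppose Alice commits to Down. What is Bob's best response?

Right

Against Down, Bob earns 12 from Left and 14 from Right.
So Right is the best response.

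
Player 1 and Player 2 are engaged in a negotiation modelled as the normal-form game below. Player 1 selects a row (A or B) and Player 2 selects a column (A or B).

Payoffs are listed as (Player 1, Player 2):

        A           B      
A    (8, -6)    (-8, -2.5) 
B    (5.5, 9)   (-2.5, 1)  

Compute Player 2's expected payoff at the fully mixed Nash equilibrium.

First find p, the probability Player 1 plays A, from Player 2's indifference between A and B: −6p + 9(1−p) = −2.5p + (1−p), giving p = 16/23.
Since Player 2 is indifferent in equilibrium, Player 2's expected payoff equals the payoff from either column against (16/23, 7/23). Using A: −6(16/23) + 9(7/23) = -33/23.

-33/23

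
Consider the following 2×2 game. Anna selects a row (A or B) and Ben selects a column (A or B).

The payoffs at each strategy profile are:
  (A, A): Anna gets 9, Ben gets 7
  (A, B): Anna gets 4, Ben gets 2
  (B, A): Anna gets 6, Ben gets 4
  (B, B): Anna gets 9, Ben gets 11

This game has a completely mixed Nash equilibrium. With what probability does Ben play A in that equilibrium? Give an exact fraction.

5/8

Let c be the probability that Ben plays A. In a completely mixed equilibrium, Anna must be indifferent between A and B.
Anna's expected payoff from A is 9c + 4(1−c); from B it is 6c + 9(1−c).
Setting these equal: 5c + 4 = −3c + 9, so c = 5/8.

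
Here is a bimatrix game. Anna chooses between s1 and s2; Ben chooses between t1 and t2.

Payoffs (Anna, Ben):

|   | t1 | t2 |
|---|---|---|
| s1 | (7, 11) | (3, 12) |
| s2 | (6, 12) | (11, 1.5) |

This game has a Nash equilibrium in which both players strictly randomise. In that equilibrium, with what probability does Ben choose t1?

8/9

Let y be the probability that Ben plays t1. In a completely mixed equilibrium, Anna must be indifferent between s1 and s2.
Anna's expected payoff from s1 is 7y + 3(1−y); from s2 it is 6y + 11(1−y).
Setting these equal: 4y + 3 = −5y + 11, so y = 8/9.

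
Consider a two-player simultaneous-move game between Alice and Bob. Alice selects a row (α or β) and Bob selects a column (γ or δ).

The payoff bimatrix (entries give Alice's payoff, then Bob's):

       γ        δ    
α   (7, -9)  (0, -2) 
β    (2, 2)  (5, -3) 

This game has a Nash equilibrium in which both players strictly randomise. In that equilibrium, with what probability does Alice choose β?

Let r be the probability that Alice plays α. In a completely mixed equilibrium, Bob must be indifferent between γ and δ.
Bob's expected payoff from γ is −9r + 2(1−r); from δ it is −2r − 3(1−r).
Setting these equal: −11r + 2 = r − 3, so r = 5/12.
Therefore Alice plays β with probability 1 − 5/12 = 7/12.

7/12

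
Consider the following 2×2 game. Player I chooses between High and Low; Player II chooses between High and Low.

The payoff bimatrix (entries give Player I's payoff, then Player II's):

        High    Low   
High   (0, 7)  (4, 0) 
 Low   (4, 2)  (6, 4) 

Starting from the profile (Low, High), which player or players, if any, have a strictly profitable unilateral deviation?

Player II

Player I at (Low, High) earns 4; deviating to High yields 0 — not better.
Player II earns 2; deviating to Low yields 4 — a strict improvement.
Only Player II has a strictly profitable deviation.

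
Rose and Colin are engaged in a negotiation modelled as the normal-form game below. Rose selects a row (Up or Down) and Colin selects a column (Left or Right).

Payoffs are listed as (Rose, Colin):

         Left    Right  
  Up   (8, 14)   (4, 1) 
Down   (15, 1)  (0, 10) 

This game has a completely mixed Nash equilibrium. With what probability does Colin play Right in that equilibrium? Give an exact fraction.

Let y be the probability that Colin plays Left. In a completely mixed equilibrium, Rose must be indifferent between Up and Down.
Rose's expected payoff from Up is 8y + 4(1−y); from Down it is 15y.
Setting these equal: 4y + 4 = 15y, so y = 4/11.
Therefore Colin plays Right with probability 1 − 4/11 = 7/11.

7/11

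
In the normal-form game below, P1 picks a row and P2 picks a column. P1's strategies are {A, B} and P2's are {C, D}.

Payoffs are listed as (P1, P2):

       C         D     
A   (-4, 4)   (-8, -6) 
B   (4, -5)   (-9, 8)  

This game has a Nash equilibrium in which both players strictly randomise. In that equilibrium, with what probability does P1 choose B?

Let r be the probability that P1 plays A. In a completely mixed equilibrium, P2 must be indifferent between C and D.
P2's expected payoff from C is 4r − 5(1−r); from D it is −6r + 8(1−r).
Setting these equal: 9r − 5 = −14r + 8, so r = 13/23.
Therefore P1 plays B with probability 1 − 13/23 = 10/23.

10/23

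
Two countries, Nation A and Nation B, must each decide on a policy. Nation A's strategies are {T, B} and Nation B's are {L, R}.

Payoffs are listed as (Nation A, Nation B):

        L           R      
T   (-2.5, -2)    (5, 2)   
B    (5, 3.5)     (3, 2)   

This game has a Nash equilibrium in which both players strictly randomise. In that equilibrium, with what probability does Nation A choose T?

Let r be the probability that Nation A plays T. In a completely mixed equilibrium, Nation B must be indifferent between L and R.
Nation B's expected payoff from L is −2r + 3.5(1−r); from R it is 2r + 2(1−r).
Setting these equal: −5.5r + 3.5 = 2, so r = 3/11.

3/11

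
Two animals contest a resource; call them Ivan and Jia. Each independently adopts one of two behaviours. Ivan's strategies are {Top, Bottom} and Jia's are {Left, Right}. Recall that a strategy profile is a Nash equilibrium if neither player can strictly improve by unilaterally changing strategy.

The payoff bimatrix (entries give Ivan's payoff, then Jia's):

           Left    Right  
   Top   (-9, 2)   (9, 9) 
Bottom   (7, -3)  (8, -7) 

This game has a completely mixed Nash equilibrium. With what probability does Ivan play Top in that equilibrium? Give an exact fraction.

4/11

Let r be the probability that Ivan plays Top. In a completely mixed equilibrium, Jia must be indifferent between Left and Right.
Jia's expected payoff from Left is 2r − 3(1−r); from Right it is 9r − 7(1−r).
Setting these equal: 5r − 3 = 16r − 7, so r = 4/11.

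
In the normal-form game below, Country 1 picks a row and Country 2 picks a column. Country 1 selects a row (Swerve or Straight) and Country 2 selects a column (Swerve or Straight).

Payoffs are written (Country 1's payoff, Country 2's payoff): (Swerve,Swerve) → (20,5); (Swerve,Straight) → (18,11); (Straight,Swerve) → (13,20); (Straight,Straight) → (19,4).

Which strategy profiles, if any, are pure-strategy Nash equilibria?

(Swerve, Swerve): Country 2 prefers Straight (11 > 5) — not an equilibrium.
(Swerve, Straight): Country 1 prefers Straight (19 > 18) — not an equilibrium.
(Straight, Swerve): Country 1 prefers Swerve (20 > 13) — not an equilibrium.
(Straight, Straight): Country 2 prefers Swerve (20 > 4) — not an equilibrium.

none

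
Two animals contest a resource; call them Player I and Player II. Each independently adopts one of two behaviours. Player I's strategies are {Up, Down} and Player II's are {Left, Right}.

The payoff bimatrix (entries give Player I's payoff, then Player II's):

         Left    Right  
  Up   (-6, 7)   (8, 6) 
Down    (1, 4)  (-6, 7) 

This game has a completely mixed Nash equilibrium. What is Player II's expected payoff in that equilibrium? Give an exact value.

25/4

First find p, the probability Player I plays Up, from Player II's indifference between Left and Right: 7p + 4(1−p) = 6p + 7(1−p), giving p = 3/4.
Since Player II is indifferent in equilibrium, Player II's expected payoff equals the payoff from either column against (3/4, 1/4). Using Left: 7(3/4) + 4(1/4) = 25/4.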